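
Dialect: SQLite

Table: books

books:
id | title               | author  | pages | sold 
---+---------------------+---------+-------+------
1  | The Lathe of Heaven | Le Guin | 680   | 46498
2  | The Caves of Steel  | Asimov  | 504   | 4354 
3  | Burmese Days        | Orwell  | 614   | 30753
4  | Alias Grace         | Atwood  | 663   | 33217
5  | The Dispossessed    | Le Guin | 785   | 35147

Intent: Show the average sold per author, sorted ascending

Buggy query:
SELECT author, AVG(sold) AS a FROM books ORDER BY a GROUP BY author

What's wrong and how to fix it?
Bug: ORDER BY appears before GROUP BY; SQL clause order requires GROUP BY first

Fix: Reorder: SELECT … FROM … GROUP BY … ORDER BY …

Corrected query:
SELECT author, AVG(sold) AS a FROM books GROUP BY author ORDER BY a

Result:
author  | a      
--------+--------
Asimov  | 4354   
Orwell  | 30753  
Atwood  | 33217  
Le Guin | 40822.5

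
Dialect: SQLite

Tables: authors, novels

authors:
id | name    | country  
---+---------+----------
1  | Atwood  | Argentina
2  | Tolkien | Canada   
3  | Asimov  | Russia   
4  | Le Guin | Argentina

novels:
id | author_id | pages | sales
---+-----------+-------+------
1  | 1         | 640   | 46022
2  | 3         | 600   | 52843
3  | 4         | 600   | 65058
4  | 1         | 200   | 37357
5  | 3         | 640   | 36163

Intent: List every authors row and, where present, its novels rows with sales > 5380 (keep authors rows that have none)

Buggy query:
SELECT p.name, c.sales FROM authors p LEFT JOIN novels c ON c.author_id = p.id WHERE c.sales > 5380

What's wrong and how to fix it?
Bug: A WHERE condition on the right-hand table after LEFT JOIN drops unmatched parents

Fix: Put 'c.sales > 5380' in the JOIN's ON clause instead of WHERE

Corrected query:
SELECT p.name, c.sales FROM authors p LEFT JOIN novels c ON c.author_id = p.id AND c.sales > 5380

Result:
name    | sales
--------+------
Atwood  | 37357
Atwood  | 46022
Tolkien | NULL 
Asimov  | 36163
Asimov  | 52843
Le Guin | 65058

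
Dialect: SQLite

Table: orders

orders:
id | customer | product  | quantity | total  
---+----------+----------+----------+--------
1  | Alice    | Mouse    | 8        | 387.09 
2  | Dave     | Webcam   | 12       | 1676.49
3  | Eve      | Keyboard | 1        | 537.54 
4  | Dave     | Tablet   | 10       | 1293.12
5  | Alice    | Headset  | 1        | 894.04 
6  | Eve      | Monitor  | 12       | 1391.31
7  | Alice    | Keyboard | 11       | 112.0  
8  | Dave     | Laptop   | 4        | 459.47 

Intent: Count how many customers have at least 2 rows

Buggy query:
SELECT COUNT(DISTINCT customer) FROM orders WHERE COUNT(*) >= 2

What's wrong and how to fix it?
Bug: COUNT(*) cannot appear in WHERE; the per-group count doesn't exist yet

Fix: Group first with HAVING COUNT(*) >= 2, then COUNT the resulting groups

Corrected query:
SELECT COUNT(*) FROM (SELECT customer FROM orders GROUP BY customer HAVING COUNT(*) >= 2)

Result:
COUNT(*)
--------
3       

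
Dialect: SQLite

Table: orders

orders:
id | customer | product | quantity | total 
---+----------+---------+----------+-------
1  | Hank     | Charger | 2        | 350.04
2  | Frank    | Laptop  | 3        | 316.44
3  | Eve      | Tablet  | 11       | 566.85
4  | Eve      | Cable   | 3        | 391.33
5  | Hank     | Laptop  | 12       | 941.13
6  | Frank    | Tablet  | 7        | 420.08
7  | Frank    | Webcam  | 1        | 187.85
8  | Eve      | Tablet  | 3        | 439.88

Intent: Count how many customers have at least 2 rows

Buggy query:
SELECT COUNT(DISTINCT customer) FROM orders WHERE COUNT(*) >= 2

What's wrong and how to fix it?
Bug: COUNT(*) cannot appear in WHERE; the per-group count doesn't exist yet

Fix: Use a subquery that GROUPs and filters with HAVING, then count its rows

Corrected query:
SELECT COUNT(*) FROM (SELECT customer FROM orders GROUP BY customer HAVING COUNT(*) >= 2)

Result:
COUNT(*)
--------
3       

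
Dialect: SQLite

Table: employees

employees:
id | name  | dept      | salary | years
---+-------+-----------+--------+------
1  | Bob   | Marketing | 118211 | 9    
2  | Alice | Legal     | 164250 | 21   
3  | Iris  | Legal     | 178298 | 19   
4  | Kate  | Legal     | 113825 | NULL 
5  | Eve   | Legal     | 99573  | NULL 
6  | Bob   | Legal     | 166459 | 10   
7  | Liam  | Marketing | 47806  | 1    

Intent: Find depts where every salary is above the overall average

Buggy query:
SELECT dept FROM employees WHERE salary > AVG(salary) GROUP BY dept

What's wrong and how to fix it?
Bug: WHERE evaluates per row before aggregation, so AVG() is unavailable

Fix: Use a subquery for AVG and a HAVING MIN(...) filter so the condition holds for every row in the group

Corrected query:
SELECT dept FROM employees GROUP BY dept HAVING MIN(salary) > (SELECT AVG(salary) FROM employees)

Result:
(no rows)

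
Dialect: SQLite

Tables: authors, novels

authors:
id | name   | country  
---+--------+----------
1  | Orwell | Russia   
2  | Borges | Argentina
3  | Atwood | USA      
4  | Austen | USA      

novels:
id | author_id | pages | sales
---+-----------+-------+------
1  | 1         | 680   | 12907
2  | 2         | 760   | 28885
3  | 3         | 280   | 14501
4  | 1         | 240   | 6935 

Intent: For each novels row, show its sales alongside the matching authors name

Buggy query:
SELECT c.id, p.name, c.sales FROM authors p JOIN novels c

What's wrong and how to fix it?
Bug: JOIN with no ON clause produces a cartesian product; every novels row pairs with every authors row

Fix: Add ON c.author_id = p.id to the JOIN

Corrected query:
SELECT c.id, p.name, c.sales FROM authors p JOIN novels c ON c.author_id = p.id

Result:
id | name   | sales
---+--------+------
1  | Orwell | 12907
2  | Borges | 28885
3  | Atwood | 14501
4  | Orwell | 6935 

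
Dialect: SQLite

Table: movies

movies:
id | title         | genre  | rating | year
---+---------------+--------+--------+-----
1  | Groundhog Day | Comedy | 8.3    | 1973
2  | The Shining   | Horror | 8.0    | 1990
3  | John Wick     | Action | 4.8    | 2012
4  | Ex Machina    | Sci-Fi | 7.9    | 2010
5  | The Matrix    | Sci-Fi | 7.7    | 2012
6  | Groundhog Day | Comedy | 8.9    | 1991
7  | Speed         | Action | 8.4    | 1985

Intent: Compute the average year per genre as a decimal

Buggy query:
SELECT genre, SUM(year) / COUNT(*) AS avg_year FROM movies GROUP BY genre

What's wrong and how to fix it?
Bug: SUM(year) and COUNT(*) are both integers; the division truncates the fractional part

Fix: Multiply by 1.0 (or CAST to REAL) to force floating-point division

Corrected query:
SELECT genre, SUM(year) * 1.0 / COUNT(*) AS avg_year FROM movies GROUP BY genre

Result:
genre  | avg_year
-------+---------
Action | 1998.5  
Comedy | 1982    
Horror | 1990    
Sci-Fi | 2011    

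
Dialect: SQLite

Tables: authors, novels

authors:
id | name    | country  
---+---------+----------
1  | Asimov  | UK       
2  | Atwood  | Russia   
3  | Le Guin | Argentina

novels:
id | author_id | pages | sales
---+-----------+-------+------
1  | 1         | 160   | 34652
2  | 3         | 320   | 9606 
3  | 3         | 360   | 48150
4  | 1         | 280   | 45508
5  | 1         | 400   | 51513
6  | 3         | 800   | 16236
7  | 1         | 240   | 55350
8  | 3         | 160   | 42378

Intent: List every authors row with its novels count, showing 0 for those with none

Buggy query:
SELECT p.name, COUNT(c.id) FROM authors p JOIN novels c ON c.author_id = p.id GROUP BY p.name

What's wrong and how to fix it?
Bug: An inner join excludes parents with zero children

Fix: Switch to LEFT JOIN to retain unmatched parent rows

Corrected query:
SELECT p.name, COUNT(c.id) FROM authors p LEFT JOIN novels c ON c.author_id = p.id GROUP BY p.name

Result:
name    | COUNT(c.id)
--------+------------
Asimov  | 4          
Atwood  | 0          
Le Guin | 4          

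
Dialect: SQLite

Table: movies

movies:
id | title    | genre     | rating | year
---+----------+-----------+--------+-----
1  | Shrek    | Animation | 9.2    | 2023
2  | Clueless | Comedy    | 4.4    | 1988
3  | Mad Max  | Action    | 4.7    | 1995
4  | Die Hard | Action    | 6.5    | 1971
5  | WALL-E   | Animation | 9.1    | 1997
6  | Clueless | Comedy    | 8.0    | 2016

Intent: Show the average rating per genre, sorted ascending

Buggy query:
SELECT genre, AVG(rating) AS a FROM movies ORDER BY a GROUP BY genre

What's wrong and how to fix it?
Bug: ORDER BY appears before GROUP BY; SQL clause order requires GROUP BY first

Fix: Reorder: SELECT … FROM … GROUP BY … ORDER BY …

Corrected query:
SELECT genre, AVG(rating) AS a FROM movies GROUP BY genre ORDER BY a

Result:
genre     | a   
----------+-----
Action    | 5.6 
Comedy    | 6.2 
Animation | 9.15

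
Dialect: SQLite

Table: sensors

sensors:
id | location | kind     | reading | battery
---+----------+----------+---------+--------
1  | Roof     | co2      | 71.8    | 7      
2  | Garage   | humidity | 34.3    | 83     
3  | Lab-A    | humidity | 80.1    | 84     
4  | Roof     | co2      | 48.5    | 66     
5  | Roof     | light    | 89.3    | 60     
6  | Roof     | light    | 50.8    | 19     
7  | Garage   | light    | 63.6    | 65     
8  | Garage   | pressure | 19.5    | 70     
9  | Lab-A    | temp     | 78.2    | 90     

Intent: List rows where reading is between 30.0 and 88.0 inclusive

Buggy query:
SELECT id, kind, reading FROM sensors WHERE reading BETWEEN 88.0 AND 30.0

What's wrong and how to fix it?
Bug: The bounds are reversed; BETWEEN a AND b requires a <= b to match anything

Fix: Write BETWEEN 30.0 AND 88.0

Corrected query:
SELECT id, kind, reading FROM sensors WHERE reading BETWEEN 30.0 AND 88.0

Result:
id | kind     | reading
---+----------+--------
1  | co2      | 71.8   
2  | humidity | 34.3   
3  | humidity | 80.1   
4  | co2      | 48.5   
6  | light    | 50.8   
7  | light    | 63.6   
9  | temp     | 78.2   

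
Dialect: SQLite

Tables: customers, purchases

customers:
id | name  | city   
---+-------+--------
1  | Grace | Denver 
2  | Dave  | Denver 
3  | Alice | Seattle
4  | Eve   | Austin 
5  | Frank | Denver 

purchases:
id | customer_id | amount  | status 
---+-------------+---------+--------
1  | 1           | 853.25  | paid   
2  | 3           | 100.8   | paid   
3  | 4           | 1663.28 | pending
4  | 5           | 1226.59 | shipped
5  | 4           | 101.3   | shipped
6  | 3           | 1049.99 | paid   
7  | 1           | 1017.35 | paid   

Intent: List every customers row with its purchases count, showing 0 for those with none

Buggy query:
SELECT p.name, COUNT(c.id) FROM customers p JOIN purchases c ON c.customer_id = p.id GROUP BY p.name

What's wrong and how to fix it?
Bug: An inner join excludes parents with zero children

Fix: Switch to LEFT JOIN to retain unmatched parent rows

Corrected query:
SELECT p.name, COUNT(c.id) FROM customers p LEFT JOIN purchases c ON c.customer_id = p.id GROUP BY p.name

Result:
name  | COUNT(c.id)
------+------------
Alice | 2          
Dave  | 0          
Eve   | 2          
Frank | 1          
Grace | 2          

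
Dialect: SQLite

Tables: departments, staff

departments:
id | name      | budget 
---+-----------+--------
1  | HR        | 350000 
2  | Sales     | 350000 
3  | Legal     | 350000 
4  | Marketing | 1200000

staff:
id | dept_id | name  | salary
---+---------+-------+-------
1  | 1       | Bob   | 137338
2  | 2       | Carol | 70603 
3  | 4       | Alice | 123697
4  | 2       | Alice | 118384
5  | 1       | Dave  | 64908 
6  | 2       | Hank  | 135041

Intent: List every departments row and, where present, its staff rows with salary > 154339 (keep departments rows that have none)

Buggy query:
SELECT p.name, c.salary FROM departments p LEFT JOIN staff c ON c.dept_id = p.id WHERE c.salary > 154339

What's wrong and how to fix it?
Bug: Filtering c.salary in WHERE discards the NULL rows produced by LEFT JOIN, turning it into an inner join

Fix: Put 'c.salary > 154339' in the JOIN's ON clause instead of WHERE

Corrected query:
SELECT p.name, c.salary FROM departments p LEFT JOIN staff c ON c.dept_id = p.id AND c.salary > 154339

Result:
name      | salary
----------+-------
HR        | NULL  
Sales     | NULL  
Legal     | NULL  
Marketing | NULL  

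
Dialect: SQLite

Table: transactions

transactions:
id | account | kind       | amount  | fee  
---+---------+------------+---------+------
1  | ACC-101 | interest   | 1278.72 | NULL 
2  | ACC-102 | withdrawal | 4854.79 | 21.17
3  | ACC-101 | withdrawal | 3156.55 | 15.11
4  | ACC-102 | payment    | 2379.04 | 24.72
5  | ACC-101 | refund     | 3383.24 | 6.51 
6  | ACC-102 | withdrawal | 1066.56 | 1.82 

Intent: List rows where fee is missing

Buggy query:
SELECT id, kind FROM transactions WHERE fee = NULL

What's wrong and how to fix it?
Bug: '= NULL' is always unknown in SQL three-valued logic, so no rows match

Fix: Replace '= NULL' with 'IS NULL'

Corrected query:
SELECT id, kind FROM transactions WHERE fee IS NULL

Result:
id | kind    
---+---------
1  | interest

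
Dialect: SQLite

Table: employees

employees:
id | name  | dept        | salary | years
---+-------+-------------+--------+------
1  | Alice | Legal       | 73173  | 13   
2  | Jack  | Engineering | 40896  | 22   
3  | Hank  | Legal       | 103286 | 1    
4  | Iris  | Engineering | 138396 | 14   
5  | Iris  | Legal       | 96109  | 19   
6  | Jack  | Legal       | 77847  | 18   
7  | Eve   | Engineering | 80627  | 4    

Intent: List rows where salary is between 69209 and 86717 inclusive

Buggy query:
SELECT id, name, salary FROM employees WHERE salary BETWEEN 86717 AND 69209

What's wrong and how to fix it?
Bug: BETWEEN expects the lower bound first; with 86717 AND 69209 the range is empty

Fix: Swap the bounds so the smaller value comes first

Corrected query:
SELECT id, name, salary FROM employees WHERE salary BETWEEN 69209 AND 86717

Result:
id | name  | salary
---+-------+-------
1  | Alice | 73173 
6  | Jack  | 77847 
7  | Eve   | 80627 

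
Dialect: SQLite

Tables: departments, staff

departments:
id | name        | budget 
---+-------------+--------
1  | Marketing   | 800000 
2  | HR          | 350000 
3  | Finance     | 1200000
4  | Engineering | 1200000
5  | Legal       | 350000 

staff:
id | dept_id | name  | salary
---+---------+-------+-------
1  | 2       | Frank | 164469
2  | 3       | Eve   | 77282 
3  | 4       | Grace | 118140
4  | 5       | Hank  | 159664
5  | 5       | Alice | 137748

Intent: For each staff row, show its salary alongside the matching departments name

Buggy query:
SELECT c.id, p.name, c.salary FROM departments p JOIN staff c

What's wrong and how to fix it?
Bug: JOIN with no ON clause produces a cartesian product; every staff row pairs with every departments row

Fix: Add ON c.dept_id = p.id to the JOIN

Corrected query:
SELECT c.id, p.name, c.salary FROM departments p JOIN staff c ON c.dept_id = p.id

Result:
id | name        | salary
---+-------------+-------
1  | HR          | 164469
2  | Finance     | 77282 
3  | Engineering | 118140
4  | Legal       | 159664
5  | Legal       | 137748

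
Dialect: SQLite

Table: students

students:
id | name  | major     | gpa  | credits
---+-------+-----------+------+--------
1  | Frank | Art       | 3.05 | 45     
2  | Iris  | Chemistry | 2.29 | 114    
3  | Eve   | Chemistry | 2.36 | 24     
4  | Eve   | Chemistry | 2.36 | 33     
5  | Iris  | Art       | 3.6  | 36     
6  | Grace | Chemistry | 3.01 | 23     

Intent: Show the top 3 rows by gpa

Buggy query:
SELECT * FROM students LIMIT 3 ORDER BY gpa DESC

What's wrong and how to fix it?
Bug: LIMIT must come after ORDER BY

Fix: Swap the clauses: ORDER BY first, then LIMIT

Corrected query:
SELECT * FROM students ORDER BY gpa DESC LIMIT 3

Result:
id | name  | major     | gpa  | credits
---+-------+-----------+------+--------
5  | Iris  | Art       | 3.6  | 36     
1  | Frank | Art       | 3.05 | 45     
6  | Grace | Chemistry | 3.01 | 23     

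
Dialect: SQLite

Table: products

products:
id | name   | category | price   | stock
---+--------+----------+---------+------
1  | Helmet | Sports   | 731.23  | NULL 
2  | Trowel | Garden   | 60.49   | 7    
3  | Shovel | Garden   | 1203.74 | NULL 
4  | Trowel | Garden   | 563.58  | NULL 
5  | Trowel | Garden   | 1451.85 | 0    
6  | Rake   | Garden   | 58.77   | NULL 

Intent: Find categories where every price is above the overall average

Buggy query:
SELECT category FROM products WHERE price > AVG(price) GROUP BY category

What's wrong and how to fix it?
Bug: WHERE evaluates per row before aggregation, so AVG() is unavailable

Fix: Compute the overall average in a scalar subquery and compare each group's MIN against it in HAVING

Corrected query:
SELECT category FROM products GROUP BY category HAVING MIN(price) > (SELECT AVG(price) FROM products)

Result:
category
--------
Sports  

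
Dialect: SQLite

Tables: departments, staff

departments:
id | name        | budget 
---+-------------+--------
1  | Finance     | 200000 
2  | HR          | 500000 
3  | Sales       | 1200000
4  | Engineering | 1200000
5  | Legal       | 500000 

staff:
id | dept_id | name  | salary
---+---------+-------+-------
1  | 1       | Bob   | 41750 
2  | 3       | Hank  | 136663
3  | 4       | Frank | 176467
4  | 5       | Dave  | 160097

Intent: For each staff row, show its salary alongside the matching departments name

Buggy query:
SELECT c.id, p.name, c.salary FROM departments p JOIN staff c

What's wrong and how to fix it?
Bug: Missing join condition: each staff row is matched to all departments rows instead of just its own

Fix: Add ON c.dept_id = p.id to the JOIN

Corrected query:
SELECT c.id, p.name, c.salary FROM departments p JOIN staff c ON c.dept_id = p.id

Result:
id | name        | salary
---+-------------+-------
1  | Finance     | 41750 
2  | Sales       | 136663
3  | Engineering | 176467
4  | Legal       | 160097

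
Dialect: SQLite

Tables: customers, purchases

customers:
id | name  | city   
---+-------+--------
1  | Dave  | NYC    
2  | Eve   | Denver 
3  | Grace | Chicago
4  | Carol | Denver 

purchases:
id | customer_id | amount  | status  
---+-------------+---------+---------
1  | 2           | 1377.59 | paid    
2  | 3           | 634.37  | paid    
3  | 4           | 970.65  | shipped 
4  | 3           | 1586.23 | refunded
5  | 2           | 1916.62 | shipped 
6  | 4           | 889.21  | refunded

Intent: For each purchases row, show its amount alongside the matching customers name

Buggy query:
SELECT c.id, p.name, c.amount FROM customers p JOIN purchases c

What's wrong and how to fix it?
Bug: JOIN with no ON clause produces a cartesian product; every purchases row pairs with every customers row

Fix: Specify the join condition linking the foreign key to the parent id

Corrected query:
SELECT c.id, p.name, c.amount FROM customers p JOIN purchases c ON c.customer_id = p.id

Result:
id | name  | amount 
---+-------+--------
1  | Eve   | 1377.59
2  | Grace | 634.37 
3  | Carol | 970.65 
4  | Grace | 1586.23
5  | Eve   | 1916.62
6  | Carol | 889.21 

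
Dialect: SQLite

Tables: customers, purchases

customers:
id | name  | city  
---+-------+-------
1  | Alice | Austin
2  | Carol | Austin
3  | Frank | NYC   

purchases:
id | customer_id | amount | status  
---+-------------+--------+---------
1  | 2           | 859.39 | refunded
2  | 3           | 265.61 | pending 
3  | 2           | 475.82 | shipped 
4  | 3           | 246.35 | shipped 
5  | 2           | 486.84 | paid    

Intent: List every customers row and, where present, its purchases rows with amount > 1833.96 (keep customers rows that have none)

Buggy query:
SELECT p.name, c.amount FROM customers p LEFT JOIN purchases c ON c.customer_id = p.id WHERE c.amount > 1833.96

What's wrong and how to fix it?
Bug: A WHERE condition on the right-hand table after LEFT JOIN drops unmatched parents

Fix: Put 'c.amount > 1833.96' in the JOIN's ON clause instead of WHERE

Corrected query:
SELECT p.name, c.amount FROM customers p LEFT JOIN purchases c ON c.customer_id = p.id AND c.amount > 1833.96

Result:
name  | amount
------+-------
Alice | NULL  
Carol | NULL  
Frank | NULL  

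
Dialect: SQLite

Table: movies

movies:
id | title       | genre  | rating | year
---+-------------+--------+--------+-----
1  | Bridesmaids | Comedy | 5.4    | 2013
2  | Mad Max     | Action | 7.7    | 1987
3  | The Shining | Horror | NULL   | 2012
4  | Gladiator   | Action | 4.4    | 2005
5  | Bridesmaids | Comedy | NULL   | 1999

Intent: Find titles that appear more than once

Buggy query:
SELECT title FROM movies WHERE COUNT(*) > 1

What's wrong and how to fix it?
Bug: WHERE can't reference COUNT(*); aggregates are computed after WHERE

Fix: GROUP BY title, then filter groups with HAVING COUNT(*) > 1

Corrected query:
SELECT title FROM movies GROUP BY title HAVING COUNT(*) > 1

Result:
title      
-----------
Bridesmaids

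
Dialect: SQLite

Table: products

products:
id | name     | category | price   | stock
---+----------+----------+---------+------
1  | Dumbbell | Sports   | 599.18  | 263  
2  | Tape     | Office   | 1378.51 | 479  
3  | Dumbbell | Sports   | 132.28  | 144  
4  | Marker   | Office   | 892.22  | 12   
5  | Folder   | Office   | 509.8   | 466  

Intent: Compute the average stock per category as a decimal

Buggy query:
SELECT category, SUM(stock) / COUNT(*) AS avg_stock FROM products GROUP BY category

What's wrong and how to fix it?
Bug: Both operands are integers, so '/' performs integer division and truncates

Fix: Multiply by 1.0 (or CAST to REAL) to force floating-point division

Corrected query:
SELECT category, SUM(stock) * 1.0 / COUNT(*) AS avg_stock FROM products GROUP BY category

Result:
category | avg_stock
---------+----------
Office   | 319      
Sports   | 203.5    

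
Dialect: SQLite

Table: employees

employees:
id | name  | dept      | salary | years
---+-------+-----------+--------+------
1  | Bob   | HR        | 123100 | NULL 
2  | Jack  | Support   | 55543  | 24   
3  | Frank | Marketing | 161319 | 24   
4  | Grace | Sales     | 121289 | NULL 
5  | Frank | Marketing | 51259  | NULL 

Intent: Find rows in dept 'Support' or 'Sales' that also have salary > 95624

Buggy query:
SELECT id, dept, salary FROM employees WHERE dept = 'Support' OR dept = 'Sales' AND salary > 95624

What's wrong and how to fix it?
Bug: AND binds tighter than OR, so this parses as dept = 'Support' OR (dept = 'Sales' AND salary > 95624)

Fix: Add parentheses around the OR so the AND applies to both alternatives

Corrected query:
SELECT id, dept, salary FROM employees WHERE (dept = 'Support' OR dept = 'Sales') AND salary > 95624

Result:
id | dept  | salary
---+-------+-------
4  | Sales | 121289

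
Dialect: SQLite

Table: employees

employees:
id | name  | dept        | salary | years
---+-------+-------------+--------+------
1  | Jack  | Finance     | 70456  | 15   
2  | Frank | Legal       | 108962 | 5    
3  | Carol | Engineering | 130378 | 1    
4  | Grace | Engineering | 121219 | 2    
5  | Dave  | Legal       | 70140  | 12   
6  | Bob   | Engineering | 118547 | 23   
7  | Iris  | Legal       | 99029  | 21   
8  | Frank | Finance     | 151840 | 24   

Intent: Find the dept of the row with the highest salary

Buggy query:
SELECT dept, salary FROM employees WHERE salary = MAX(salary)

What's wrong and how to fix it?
Bug: MAX(salary) is an aggregate and cannot be used directly in WHERE

Fix: Wrap MAX in a scalar subquery so WHERE compares against a single value

Corrected query:
SELECT dept, salary FROM employees WHERE salary = (SELECT MAX(salary) FROM employees)

Result:
dept    | salary
--------+-------
Finance | 151840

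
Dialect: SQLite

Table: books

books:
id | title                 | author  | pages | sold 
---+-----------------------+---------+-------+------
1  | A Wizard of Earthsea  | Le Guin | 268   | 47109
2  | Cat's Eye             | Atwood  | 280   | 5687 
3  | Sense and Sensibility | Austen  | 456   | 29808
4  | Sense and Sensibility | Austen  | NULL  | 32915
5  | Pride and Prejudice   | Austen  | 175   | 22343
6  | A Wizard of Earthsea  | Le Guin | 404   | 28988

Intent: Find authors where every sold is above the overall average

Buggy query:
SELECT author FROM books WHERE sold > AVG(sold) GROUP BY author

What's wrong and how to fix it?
Bug: AVG() is an aggregate; it can't sit directly in WHERE

Fix: Use a subquery for AVG and a HAVING MIN(...) filter so the condition holds for every row in the group

Corrected query:
SELECT author FROM books GROUP BY author HAVING MIN(sold) > (SELECT AVG(sold) FROM books)

Result:
author 
-------
Le Guin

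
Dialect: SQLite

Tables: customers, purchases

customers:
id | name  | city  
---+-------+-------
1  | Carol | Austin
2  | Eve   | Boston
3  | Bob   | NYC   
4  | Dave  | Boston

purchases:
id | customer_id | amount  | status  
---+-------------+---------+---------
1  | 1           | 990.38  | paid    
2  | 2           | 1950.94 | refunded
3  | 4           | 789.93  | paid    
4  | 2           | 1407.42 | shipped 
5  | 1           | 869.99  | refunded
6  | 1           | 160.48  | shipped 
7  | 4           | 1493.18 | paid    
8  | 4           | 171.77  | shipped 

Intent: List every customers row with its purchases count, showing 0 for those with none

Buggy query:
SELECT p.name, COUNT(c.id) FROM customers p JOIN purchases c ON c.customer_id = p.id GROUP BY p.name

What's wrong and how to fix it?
Bug: INNER JOIN drops customers rows that have no matching purchases rows

Fix: Use LEFT JOIN so parents without children still appear (COUNT(c.id) gives 0)

Corrected query:
SELECT p.name, COUNT(c.id) FROM customers p LEFT JOIN purchases c ON c.customer_id = p.id GROUP BY p.name

Result:
name  | COUNT(c.id)
------+------------
Bob   | 0          
Carol | 3          
Dave  | 3          
Eve   | 2          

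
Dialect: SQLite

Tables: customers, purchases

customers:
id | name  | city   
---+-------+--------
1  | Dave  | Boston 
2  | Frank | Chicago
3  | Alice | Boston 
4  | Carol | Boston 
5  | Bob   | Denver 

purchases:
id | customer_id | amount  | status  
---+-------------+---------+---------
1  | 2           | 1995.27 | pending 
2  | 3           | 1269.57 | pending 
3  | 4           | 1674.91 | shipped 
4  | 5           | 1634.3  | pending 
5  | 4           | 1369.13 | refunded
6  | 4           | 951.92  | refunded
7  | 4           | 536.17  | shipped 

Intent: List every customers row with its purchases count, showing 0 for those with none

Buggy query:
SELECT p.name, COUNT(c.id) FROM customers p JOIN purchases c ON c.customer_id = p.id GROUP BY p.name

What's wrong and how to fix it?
Bug: An inner join excludes parents with zero children

Fix: Switch to LEFT JOIN to retain unmatched parent rows

Corrected query:
SELECT p.name, COUNT(c.id) FROM customers p LEFT JOIN purchases c ON c.customer_id = p.id GROUP BY p.name

Result:
name  | COUNT(c.id)
------+------------
Alice | 1          
Bob   | 1          
Carol | 4          
Dave  | 0          
Frank | 1          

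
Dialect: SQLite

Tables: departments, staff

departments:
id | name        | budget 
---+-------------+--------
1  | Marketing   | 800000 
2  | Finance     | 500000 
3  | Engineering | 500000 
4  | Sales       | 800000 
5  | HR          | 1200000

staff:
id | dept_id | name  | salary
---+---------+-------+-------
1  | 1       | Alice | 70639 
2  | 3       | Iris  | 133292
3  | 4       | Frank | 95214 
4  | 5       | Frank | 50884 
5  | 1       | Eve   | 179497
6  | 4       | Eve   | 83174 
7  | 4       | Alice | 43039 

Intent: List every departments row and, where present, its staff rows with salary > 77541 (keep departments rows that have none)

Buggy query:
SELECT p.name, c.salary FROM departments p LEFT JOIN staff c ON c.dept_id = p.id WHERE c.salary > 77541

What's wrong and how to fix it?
Bug: Filtering c.salary in WHERE discards the NULL rows produced by LEFT JOIN, turning it into an inner join

Fix: Put 'c.salary > 77541' in the JOIN's ON clause instead of WHERE

Corrected query:
SELECT p.name, c.salary FROM departments p LEFT JOIN staff c ON c.dept_id = p.id AND c.salary > 77541

Result:
name        | salary
------------+-------
Marketing   | 179497
Finance     | NULL  
Engineering | 133292
Sales       | 83174 
Sales       | 95214 
HR          | NULL  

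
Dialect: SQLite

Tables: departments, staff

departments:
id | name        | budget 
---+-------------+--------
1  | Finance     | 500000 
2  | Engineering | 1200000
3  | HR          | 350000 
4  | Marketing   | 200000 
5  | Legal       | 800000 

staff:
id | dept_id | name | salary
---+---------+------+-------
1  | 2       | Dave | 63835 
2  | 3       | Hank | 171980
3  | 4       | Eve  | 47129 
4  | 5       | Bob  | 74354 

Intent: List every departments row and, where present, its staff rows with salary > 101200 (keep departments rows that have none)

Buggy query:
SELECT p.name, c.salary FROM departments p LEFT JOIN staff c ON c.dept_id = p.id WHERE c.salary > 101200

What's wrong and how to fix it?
Bug: Filtering c.salary in WHERE discards the NULL rows produced by LEFT JOIN, turning it into an inner join

Fix: Move the right-table condition into the ON clause so unmatched parents are kept

Corrected query:
SELECT p.name, c.salary FROM departments p LEFT JOIN staff c ON c.dept_id = p.id AND c.salary > 101200

Result:
name        | salary
------------+-------
Finance     | NULL  
Engineering | NULL  
HR          | 171980
Marketing   | NULL  
Legal       | NULL  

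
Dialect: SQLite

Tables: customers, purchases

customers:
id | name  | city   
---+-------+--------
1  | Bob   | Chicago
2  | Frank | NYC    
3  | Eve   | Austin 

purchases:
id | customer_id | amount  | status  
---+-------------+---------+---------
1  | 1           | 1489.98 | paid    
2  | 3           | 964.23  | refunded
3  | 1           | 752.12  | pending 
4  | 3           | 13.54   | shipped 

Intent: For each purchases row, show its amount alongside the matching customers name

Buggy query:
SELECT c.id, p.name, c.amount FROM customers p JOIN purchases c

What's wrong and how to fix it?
Bug: Missing join condition: each purchases row is matched to all customers rows instead of just its own

Fix: Add ON c.customer_id = p.id to the JOIN

Corrected query:
SELECT c.id, p.name, c.amount FROM customers p JOIN purchases c ON c.customer_id = p.id

Result:
id | name | amount 
---+------+--------
1  | Bob  | 1489.98
2  | Eve  | 964.23 
3  | Bob  | 752.12 
4  | Eve  | 13.54  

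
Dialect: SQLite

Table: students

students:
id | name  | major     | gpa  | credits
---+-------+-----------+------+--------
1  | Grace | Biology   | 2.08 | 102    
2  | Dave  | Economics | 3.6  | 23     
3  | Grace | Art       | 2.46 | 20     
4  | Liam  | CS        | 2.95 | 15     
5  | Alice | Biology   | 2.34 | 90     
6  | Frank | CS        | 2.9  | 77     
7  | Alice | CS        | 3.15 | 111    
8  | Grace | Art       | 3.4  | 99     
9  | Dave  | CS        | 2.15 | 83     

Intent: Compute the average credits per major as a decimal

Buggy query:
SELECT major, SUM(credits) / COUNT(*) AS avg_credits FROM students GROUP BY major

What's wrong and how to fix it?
Bug: SUM(credits) and COUNT(*) are both integers; the division truncates the fractional part

Fix: Cast one side to REAL so the division keeps the fractional part

Corrected query:
SELECT major, SUM(credits) * 1.0 / COUNT(*) AS avg_credits FROM students GROUP BY major

Result:
major     | avg_credits
----------+------------
Art       | 59.5       
Biology   | 96         
CS        | 71.5       
Economics | 23         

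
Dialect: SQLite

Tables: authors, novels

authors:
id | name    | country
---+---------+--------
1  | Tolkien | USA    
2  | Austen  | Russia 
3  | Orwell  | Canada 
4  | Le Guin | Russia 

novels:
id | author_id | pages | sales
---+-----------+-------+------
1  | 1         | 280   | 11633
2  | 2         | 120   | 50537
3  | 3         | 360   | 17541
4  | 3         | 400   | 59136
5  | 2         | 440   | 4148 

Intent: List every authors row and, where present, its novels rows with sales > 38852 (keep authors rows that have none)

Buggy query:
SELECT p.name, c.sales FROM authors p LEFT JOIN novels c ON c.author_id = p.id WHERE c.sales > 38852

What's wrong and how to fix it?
Bug: Filtering c.sales in WHERE discards the NULL rows produced by LEFT JOIN, turning it into an inner join

Fix: Move the right-table condition into the ON clause so unmatched parents are kept

Corrected query:
SELECT p.name, c.sales FROM authors p LEFT JOIN novels c ON c.author_id = p.id AND c.sales > 38852

Result:
name    | sales
--------+------
Tolkien | NULL 
Austen  | 50537
Orwell  | 59136
Le Guin | NULL 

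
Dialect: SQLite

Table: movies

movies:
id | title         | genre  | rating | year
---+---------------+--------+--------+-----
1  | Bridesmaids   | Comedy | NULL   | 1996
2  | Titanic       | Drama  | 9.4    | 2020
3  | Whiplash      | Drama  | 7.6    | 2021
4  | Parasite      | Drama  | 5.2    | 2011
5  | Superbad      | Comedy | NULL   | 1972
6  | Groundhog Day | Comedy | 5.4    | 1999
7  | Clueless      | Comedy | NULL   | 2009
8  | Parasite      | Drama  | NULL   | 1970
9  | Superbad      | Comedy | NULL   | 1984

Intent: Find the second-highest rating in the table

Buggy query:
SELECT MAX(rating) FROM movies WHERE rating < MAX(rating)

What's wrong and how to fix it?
Bug: MAX(rating) on the right of the comparison is an aggregate-in-WHERE error

Fix: Compute the overall MAX in a subquery, then take MAX of rows below it

Corrected query:
SELECT MAX(rating) FROM movies WHERE rating < (SELECT MAX(rating) FROM movies)

Result:
MAX(rating)
-----------
7.6        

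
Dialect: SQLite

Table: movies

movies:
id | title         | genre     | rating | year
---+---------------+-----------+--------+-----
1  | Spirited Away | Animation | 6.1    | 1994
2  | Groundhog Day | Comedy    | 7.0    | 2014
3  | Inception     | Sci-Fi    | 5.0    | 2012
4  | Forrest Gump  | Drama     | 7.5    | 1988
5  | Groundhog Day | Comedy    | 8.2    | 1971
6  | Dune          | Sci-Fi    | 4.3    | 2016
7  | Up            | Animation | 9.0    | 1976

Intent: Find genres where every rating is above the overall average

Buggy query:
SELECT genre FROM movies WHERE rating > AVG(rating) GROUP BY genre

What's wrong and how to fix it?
Bug: AVG() is an aggregate; it can't sit directly in WHERE

Fix: Use a subquery for AVG and a HAVING MIN(...) filter so the condition holds for every row in the group

Corrected query:
SELECT genre FROM movies GROUP BY genre HAVING MIN(rating) > (SELECT AVG(rating) FROM movies)

Result:
genre 
------
Comedy
Drama 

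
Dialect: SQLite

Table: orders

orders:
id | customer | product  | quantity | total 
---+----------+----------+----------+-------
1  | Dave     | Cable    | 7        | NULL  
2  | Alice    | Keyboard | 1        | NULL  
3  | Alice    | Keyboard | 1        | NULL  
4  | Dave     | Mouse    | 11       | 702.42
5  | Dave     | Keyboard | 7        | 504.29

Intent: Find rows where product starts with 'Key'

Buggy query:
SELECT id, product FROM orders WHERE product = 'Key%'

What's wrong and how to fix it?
Bug: Wildcards only work with LIKE; '=' treats '%' as a literal character

Fix: Replace '=' with LIKE so 'Key%' is treated as a pattern

Corrected query:
SELECT id, product FROM orders WHERE product LIKE 'Key%'

Result:
id | product 
---+---------
2  | Keyboard
3  | Keyboard
5  | Keyboard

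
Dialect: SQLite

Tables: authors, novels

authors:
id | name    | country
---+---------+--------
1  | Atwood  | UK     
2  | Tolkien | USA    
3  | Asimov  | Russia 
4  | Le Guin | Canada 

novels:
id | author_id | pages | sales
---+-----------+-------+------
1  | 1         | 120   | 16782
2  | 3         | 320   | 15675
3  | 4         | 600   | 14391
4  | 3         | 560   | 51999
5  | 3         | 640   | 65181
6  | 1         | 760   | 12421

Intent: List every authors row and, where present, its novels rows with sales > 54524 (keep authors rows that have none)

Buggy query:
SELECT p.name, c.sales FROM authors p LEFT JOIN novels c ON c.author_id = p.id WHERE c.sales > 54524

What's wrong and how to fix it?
Bug: A WHERE condition on the right-hand table after LEFT JOIN drops unmatched parents

Fix: Move the right-table condition into the ON clause so unmatched parents are kept

Corrected query:
SELECT p.name, c.sales FROM authors p LEFT JOIN novels c ON c.author_id = p.id AND c.sales > 54524

Result:
name    | sales
--------+------
Atwood  | NULL 
Tolkien | NULL 
Asimov  | 65181
Le Guin | NULL 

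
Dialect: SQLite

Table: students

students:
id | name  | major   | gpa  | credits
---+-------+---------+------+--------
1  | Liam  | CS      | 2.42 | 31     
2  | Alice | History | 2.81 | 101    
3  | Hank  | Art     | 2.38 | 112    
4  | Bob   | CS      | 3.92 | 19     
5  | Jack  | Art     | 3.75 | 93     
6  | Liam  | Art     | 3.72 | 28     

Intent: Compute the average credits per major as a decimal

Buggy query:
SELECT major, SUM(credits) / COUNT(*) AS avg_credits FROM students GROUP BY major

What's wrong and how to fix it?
Bug: SUM(credits) and COUNT(*) are both integers; the division truncates the fractional part

Fix: Cast one side to REAL so the division keeps the fractional part

Corrected query:
SELECT major, SUM(credits) * 1.0 / COUNT(*) AS avg_credits FROM students GROUP BY major

Result:
major   | avg_credits
--------+------------
Art     | 77.666667  
CS      | 25         
History | 101        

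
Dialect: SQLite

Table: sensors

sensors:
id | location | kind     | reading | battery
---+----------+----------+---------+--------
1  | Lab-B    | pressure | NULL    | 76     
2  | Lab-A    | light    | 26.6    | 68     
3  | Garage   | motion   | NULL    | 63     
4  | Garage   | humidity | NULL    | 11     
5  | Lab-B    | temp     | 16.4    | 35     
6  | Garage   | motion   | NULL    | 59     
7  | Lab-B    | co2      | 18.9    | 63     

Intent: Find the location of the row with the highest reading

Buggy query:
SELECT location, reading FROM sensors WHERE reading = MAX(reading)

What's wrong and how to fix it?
Bug: WHERE is evaluated per row; an aggregate over the whole table isn't defined there

Fix: Wrap MAX in a scalar subquery so WHERE compares against a single value

Corrected query:
SELECT location, reading FROM sensors WHERE reading = (SELECT MAX(reading) FROM sensors)

Result:
location | reading
---------+--------
Lab-A    | 26.6   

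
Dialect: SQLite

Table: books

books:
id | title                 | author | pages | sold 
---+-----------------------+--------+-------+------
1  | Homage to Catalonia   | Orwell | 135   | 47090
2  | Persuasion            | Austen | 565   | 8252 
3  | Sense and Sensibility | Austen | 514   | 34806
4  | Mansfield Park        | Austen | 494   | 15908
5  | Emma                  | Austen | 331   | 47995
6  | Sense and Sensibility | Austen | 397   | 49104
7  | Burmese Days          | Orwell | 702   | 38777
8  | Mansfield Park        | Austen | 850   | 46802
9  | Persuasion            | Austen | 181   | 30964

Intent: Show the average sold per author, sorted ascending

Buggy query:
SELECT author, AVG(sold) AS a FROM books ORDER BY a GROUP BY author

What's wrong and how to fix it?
Bug: ORDER BY appears before GROUP BY; SQL clause order requires GROUP BY first

Fix: Reorder: SELECT … FROM … GROUP BY … ORDER BY …

Corrected query:
SELECT author, AVG(sold) AS a FROM books GROUP BY author ORDER BY a

Result:
author | a           
-------+-------------
Austen | 33404.428571
Orwell | 42933.5     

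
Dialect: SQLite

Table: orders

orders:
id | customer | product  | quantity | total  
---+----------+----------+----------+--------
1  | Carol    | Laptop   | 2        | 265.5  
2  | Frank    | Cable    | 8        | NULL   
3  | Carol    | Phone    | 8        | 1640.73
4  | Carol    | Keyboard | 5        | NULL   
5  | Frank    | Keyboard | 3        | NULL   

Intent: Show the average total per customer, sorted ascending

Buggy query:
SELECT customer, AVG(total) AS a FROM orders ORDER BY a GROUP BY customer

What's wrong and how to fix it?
Bug: GROUP BY must precede ORDER BY

Fix: Reorder: SELECT … FROM … GROUP BY … ORDER BY …

Corrected query:
SELECT customer, AVG(total) AS a FROM orders GROUP BY customer ORDER BY a

Result:
customer | a      
---------+--------
Frank    | NULL   
Carol    | 953.115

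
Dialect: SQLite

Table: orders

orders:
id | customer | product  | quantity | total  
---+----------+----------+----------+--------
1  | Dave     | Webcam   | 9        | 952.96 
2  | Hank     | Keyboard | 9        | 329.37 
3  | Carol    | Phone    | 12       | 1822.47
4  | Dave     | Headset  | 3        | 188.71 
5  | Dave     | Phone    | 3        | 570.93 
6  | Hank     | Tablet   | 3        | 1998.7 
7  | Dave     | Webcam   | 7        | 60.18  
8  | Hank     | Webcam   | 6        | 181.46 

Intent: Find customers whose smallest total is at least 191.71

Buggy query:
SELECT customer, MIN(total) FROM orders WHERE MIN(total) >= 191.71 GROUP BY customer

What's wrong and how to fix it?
Bug: Aggregates like MIN are computed per group after WHERE runs

Fix: Use HAVING for the per-group MIN condition

Corrected query:
SELECT customer, MIN(total) FROM orders GROUP BY customer HAVING MIN(total) >= 191.71

Result:
customer | MIN(total)
---------+-----------
Carol    | 1822.47   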